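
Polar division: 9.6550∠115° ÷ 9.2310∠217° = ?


r = 9.6550 / 9.2310 = 1.0459
theta = 115° - 217° = -102° = 258° (mod 360)

1.0459 cis(258°)


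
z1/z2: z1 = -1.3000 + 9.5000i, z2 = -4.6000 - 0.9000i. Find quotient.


Conjugate of z2 = -4.6000 + 0.9000i
Numerator: (-1.3000 + 9.5000i)(-4.6000 + 0.9000i) = -2.5700 - 44.8700i
Denominator: (-4.6)^2 + (-0.9)^2 = 21.97
Result = (-2.5700 - 44.8700i)/21.97

-0.1170 - 2.0423i


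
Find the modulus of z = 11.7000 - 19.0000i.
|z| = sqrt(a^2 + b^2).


|z| = sqrt(11.7^2 + (-19)^2) = sqrt(136.89 + 361) = sqrt(497.89) = 22.3134

|z| = 22.3134


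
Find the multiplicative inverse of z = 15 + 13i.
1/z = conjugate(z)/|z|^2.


|z|^2 = 225+169 = 394
1/z = (15 - 13i)/394

1/z = 0.0381 - 0.0330i


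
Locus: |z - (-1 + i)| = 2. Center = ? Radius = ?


|z - z0| = r is a circle with center z0 and radius r.
Center = (-1, 1), radius = 2

Circle with center (-1, 1) and radius 2


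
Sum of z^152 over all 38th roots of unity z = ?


The roots are w_k = w^k with w = e^(2*pi*i/38), and (w^k)^152 = (w^152)^k.
So S = 1 + u + u^2 + ... + u^(37) with u = w^152.
152 = 4*38 + 0, so 152 is a multiple of 38 and u = (w^38)^4 = 1.
Every one of the 38 terms equals 1: S = 38

S = 38


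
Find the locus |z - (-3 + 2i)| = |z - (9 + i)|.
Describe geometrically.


Equal distances means the locus is the perpendicular bisector of z1 and z2.
Midpoint = ((-3+9)/2, (2+1)/2) = (3.0000, 1.5000)

Perpendicular bisector through (3.0000, 1.5000)


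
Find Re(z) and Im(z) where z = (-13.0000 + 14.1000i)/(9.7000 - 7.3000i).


Multiply by conjugate: (-13.0000 + 14.1000i)(9.7000 + 7.3000i) / (9.7^2 + (-7.3)^2)
Numerator real = -13*9.7 + 14.1*(-7.3) = -229.03
Numerator imag = 14.1*9.7 - (-13)*(-7.3) = 41.87
Denominator = 147.38
Re(z) = -229.03/147.38 = -1.5540
Im(z) = 41.87/147.38 = 0.2841

Re(z) = -1.5540, Im(z) = 0.2841


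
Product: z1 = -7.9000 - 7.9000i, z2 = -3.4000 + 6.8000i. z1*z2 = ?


Real = -7.9*(-3.4) - (-7.9)*6.8 = 26.86 - (-53.72) = 80.58
Imag = -7.9*6.8 - (3.4)*(-7.9) = -53.72 + 26.86 = -26.86

80.5800 - 26.8600i


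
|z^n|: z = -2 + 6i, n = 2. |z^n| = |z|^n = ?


|z| = sqrt(4+36) = sqrt(40) = 6.3246
|z^2| = |z|^2 = (sqrt(40))^2 = 40

|z^2| = 40


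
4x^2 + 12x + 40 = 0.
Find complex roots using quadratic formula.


disc = 12^2 - 4*4*40 = 144 - 640 = -496
sqrt(|disc|) = sqrt(496) = 22.2711
Real part = -12/(2*4) = -1.5000
Imag part = 22.2711/(2*4) = 2.7839

-1.5000 ± 2.7839i


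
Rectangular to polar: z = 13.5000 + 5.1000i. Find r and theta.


r = sqrt(182.25+26.01) = sqrt(208.26) = 14.4312
theta = atan2(5.1, 13.5) = 20.6955 degrees

r = 14.4312, theta = 20.6955 degrees


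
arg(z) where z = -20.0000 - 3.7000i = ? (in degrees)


Re = -20, Im = -3.7
arg = atan2(-3.7, -20) = -169.5188 degrees

arg(z) = -169.5188 degrees


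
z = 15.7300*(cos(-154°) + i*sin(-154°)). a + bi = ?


a = 15.7300*cos(-154°) = 15.7300*(-0.89879) = -14.1380
b = 15.7300*sin(-154°) = 15.7300*(-0.43837) = -6.8956

-14.1380 - 6.8956i


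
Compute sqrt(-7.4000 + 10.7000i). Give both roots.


|z| = sqrt(54.76+114.49) = 13.0096
sqrt((|z|+a)/2) = sqrt((13.0096+(-7.4))/2) = sqrt(2.8048) = 1.6748
sqrt((|z|-a)/2) = sqrt((13.0096-(-7.4))/2) = sqrt(10.2048) = 3.1945

±(1.6748 + 3.1945i) i.e. 1.6748 + 3.1945i and -1.6748 - 3.1945i


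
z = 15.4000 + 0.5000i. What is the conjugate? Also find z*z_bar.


z_bar = 15.4000 - 0.5000i
z*z_bar = 15.4^2 + 0.5^2 = 237.16 + 0.25 = 237.41

z_bar = 15.4000 - 0.5000i, z*z_bar = 237.41


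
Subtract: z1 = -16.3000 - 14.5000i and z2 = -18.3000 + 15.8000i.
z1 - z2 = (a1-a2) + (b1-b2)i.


Real: -16.3 + 18.3 = 2
Imag: -14.5 - 15.8 = -30.3

2.0000 - 30.3000i


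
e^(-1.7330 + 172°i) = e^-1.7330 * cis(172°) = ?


e^-1.7330 = 0.17675
cos(172°) = -0.9903
sin(172°) = 0.1392
Real = 0.17675*(-0.9903) = -0.1750
Imag = 0.17675*0.1392 = 0.0246

-0.1750 + 0.0246i


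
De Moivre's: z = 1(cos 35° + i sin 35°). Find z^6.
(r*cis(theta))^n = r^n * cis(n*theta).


r^6 = 1^6 = 1
n*theta = 6*35° = 210° = 210° (mod 360)
a = 1*cos(210°) = -0.8660
b = 1*sin(210°) = -0.5000

1 cis(210°) = -0.8660 - 0.5000i


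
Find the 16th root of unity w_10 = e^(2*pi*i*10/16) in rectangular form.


Angle = 360*10/16 = 225°
a = cos(225°) = -0.7071
b = sin(225°) = -0.7071

-0.7071 - 0.7071i


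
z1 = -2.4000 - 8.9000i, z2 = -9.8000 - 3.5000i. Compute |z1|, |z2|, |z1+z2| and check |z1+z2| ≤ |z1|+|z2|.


|z1| = sqrt((-2.4)^2 + (-8.9)^2) = sqrt(84.97) = 9.2179
|z2| = sqrt((-9.8)^2 + (-3.5)^2) = sqrt(108.29) = 10.4062
z1+z2 = -12.2000 - 12.4000i
|z1+z2| = sqrt(302.6) = 17.3954
|z1|+|z2| = 9.2179 + 10.4062 = 19.6241

|z1+z2| = 17.3954 ≤ |z1|+|z2| = 19.6241 (verified)


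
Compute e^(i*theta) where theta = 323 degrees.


cos(323°) = 0.7986
sin(323°) = -0.6018

e^(i*323°) = 0.7986 - 0.6018i


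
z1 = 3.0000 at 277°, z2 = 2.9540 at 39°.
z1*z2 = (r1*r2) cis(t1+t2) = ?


r = 3.0000 * 2.9540 = 8.8620
theta = 277° + 39° = 316° = 316° (mod 360)

8.8620 cis(316°)


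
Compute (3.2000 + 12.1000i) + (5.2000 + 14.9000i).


Real: 3.2 + 5.2 = 8.4
Imag: 12.1 + 14.9 = 27

8.4000 + 27.0000i


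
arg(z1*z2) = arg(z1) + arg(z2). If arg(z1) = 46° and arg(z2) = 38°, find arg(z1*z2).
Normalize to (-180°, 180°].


arg(z1*z2) = 46° + 38° = 84°
Normalized to (-180°, 180°]: 84°

84°


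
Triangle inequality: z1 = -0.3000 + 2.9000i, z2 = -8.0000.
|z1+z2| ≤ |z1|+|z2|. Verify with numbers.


|z1| = sqrt((-0.3)^2 + 2.9^2) = sqrt(8.5) = 2.9155
|z2| = sqrt((-8)^2 + 0^2) = sqrt(64) = 8.0000
z1+z2 = -8.3000 + 2.9000i
|z1+z2| = sqrt(77.3) = 8.7920
|z1|+|z2| = 2.9155 + 8.0000 = 10.9155

|z1+z2| = 8.7920 ≤ |z1|+|z2| = 10.9155 (verified)


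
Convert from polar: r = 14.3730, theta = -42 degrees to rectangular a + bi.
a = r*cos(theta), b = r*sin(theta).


a = 14.3730*cos(-42°) = 14.3730*0.74314 = 10.6812
b = 14.3730*sin(-42°) = 14.3730*(-0.66913) = -9.6174

10.6812 - 9.6174i


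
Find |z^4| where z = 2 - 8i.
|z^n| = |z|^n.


|z| = sqrt(4+64) = sqrt(68) = 8.2462
|z^4| = |z|^4 = (sqrt(68))^4 = 68^2 = 4624

|z^4| = 4624


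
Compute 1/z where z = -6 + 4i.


|z|^2 = 36+16 = 52
1/z = (-6 - 4i)/52

1/z = -0.1154 - 0.0769i


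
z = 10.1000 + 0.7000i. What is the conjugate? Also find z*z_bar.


z_bar = 10.1000 - 0.7000i
z*z_bar = 10.1^2 + 0.7^2 = 102.01 + 0.49 = 102.5

z_bar = 10.1000 - 0.7000i, z*z_bar = 102.5


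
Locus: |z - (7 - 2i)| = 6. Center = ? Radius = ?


|z - z0| = r is a circle with center z0 and radius r.
Center = (7, -2), radius = 6

Circle with center (7, -2) and radius 6


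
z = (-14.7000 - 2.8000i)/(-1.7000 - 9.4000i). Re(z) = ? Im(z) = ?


Multiply by conjugate: (-14.7000 - 2.8000i)(-1.7000 + 9.4000i) / ((-1.7)^2 + (-9.4)^2)
Numerator real = -14.7*(-1.7) - (2.8)*(-9.4) = 51.31
Numerator imag = -2.8*(-1.7) - (-14.7)*(-9.4) = -133.42
Denominator = 91.25
Re(z) = 51.31/91.25 = 0.5623
Im(z) = -133.42/91.25 = -1.4621

Re(z) = 0.5623, Im(z) = -1.4621


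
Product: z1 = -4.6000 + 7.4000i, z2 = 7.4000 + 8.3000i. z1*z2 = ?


Real = -4.6*7.4 - 7.4*8.3 = -34.04 - 61.42 = -95.46
Imag = -4.6*8.3 + 7.4*7.4 = -38.18 + 54.76 = 16.58

-95.4600 + 16.5800i


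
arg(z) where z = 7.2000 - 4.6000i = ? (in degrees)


Re = 7.2, Im = -4.6
arg = atan2(-4.6, 7.2) = -32.5741 degrees

arg(z) = -32.5741 degrees


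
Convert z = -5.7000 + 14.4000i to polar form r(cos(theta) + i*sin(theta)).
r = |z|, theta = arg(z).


r = sqrt(32.49+207.36) = sqrt(239.85) = 15.4871
theta = atan2(14.4, -5.7) = 111.5953 degrees

r = 15.4871, theta = 111.5953 degrees


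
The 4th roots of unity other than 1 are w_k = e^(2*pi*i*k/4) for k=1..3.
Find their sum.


With w = e^(2*pi*i/4), all 4 of the 4th roots of unity w^0 = 1, w, ..., w^(3) sum to 0: 1 + w + ... + w^(3) = (1 - w^4)/(1 - w) = 0 since w^4 = 1, w ≠ 1.
Removing the root 1: w + w^2 + ... + w^(3) = 0 - 1 = -1

Sum = -1


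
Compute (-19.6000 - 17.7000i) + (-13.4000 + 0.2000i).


Real: -19.6 - 13.4 = -33
Imag: -17.7 + 0.2 = -17.5

-33.0000 - 17.5000i


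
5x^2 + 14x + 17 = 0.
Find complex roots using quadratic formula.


disc = 14^2 - 4*5*17 = 196 - 340 = -144
sqrt(|disc|) = sqrt(144) = 12.0000
Real part = -14/(2*5) = -1.4000
Imag part = 12.0000/(2*5) = 1.2000

-1.4000 ± 1.2000i


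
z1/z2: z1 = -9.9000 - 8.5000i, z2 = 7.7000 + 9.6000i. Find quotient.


Conjugate of z2 = 7.7000 - 9.6000i
Numerator: (-9.9000 - 8.5000i)(7.7000 - 9.6000i) = -157.8300 + 29.5900i
Denominator: 7.7^2 + 9.6^2 = 151.45
Result = (-157.8300 + 29.5900i)/151.45

-1.0421 + 0.1954i


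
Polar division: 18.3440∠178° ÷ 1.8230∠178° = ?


r = 18.3440 / 1.8230 = 10.0625
theta = 178° - 178° = 0° = 0° (mod 360)

10.0625 cis(0°)


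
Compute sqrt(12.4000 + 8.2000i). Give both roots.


|z| = sqrt(153.76+67.24) = 14.8661
sqrt((|z|+a)/2) = sqrt((14.8661+12.4)/2) = sqrt(13.6330) = 3.6923
sqrt((|z|-a)/2) = sqrt((14.8661-12.4)/2) = sqrt(1.2330) = 1.1104

±(3.6923 + 1.1104i) i.e. 3.6923 + 1.1104i and -3.6923 - 1.1104i


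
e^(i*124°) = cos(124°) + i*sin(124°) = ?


cos(124°) = -0.5592
sin(124°) = 0.8290

e^(i*124°) = -0.5592 + 0.8290i


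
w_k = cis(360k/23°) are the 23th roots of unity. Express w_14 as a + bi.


Angle = 360*14/23 = 219.1304°
a = cos(219.1304°) = -0.7757
b = sin(219.1304°) = -0.6311

-0.7757 - 0.6311i


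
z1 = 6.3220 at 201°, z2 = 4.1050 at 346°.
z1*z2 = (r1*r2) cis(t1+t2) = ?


r = 6.3220 * 4.1050 = 25.9518
theta = 201° + 346° = 547° = 187° (mod 360)

25.9518 cis(187°)


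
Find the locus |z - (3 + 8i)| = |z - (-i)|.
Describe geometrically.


Equal distances means the locus is the perpendicular bisector of z1 and z2.
Midpoint = ((3+0)/2, (8+(-1))/2) = (1.5000, 3.5000)

Perpendicular bisector through (1.5000, 3.5000)


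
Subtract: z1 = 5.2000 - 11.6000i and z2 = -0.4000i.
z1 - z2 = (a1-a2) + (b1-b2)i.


Real: 5.2 - 0 = 5.2
Imag: -11.6 + 0.4 = -11.2

5.2000 - 11.2000i


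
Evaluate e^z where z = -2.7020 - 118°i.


e^-2.7020 = 0.0671
cos(-118°) = -0.4695
sin(-118°) = -0.8829
Real = 0.0671*(-0.4695) = -0.0315
Imag = 0.0671*(-0.8829) = -0.0592

-0.0315 - 0.0592i


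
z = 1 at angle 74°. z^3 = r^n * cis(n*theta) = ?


r^3 = 1^3 = 1
n*theta = 3*74° = 222° = 222° (mod 360)
a = 1*cos(222°) = -0.7431
b = 1*sin(222°) = -0.6691

1 cis(222°) = -0.7431 - 0.6691i


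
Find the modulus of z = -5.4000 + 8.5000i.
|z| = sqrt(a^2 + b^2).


|z| = sqrt((-5.4)^2 + 8.5^2) = sqrt(29.16 + 72.25) = sqrt(101.41) = 10.0703

|z| = 10.0703


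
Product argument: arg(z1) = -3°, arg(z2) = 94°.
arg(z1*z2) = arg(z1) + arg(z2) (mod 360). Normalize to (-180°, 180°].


arg(z1*z2) = -3° + 94° = 91°
Normalized to (-180°, 180°]: 91°

91°


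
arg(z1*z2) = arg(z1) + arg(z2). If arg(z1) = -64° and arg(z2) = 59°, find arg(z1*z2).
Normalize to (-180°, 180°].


arg(z1*z2) = -64° + 59° = -5°
Normalized to (-180°, 180°]: -5°

-5°


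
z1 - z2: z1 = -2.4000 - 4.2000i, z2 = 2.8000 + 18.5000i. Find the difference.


Real: -2.4 - 2.8 = -5.2
Imag: -4.2 - 18.5 = -22.7

-5.2000 - 22.7000i


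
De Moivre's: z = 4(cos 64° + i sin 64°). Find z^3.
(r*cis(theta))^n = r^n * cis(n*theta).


r^3 = 4^3 = 64
n*theta = 3*64° = 192° = 192° (mod 360)
a = 64*cos(192°) = -62.6014
b = 64*sin(192°) = -13.3063

64 cis(192°) = -62.6014 - 13.3063i


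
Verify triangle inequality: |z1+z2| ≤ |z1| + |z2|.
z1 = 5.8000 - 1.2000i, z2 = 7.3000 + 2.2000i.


|z1| = sqrt(5.8^2 + (-1.2)^2) = sqrt(35.08) = 5.9228
|z2| = sqrt(7.3^2 + 2.2^2) = sqrt(58.13) = 7.6243
z1+z2 = 13.1000 + 1.0000i
|z1+z2| = sqrt(172.61) = 13.1381
|z1|+|z2| = 5.9228 + 7.6243 = 13.5471

|z1+z2| = 13.1381 ≤ |z1|+|z2| = 13.5471 (verified)


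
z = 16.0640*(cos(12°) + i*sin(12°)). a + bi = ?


a = 16.0640*cos(12°) = 16.0640*0.97815 = 15.7130
b = 16.0640*sin(12°) = 16.0640*0.20791 = 3.3399

15.7130 + 3.3399i


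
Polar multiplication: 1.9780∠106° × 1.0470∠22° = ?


r = 1.9780 * 1.0470 = 2.0710
theta = 106° + 22° = 128° = 128° (mod 360)

2.0710 cis(128°)


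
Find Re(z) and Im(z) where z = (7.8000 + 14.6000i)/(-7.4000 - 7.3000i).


Multiply by conjugate: (7.8000 + 14.6000i)(-7.4000 + 7.3000i) / ((-7.4)^2 + (-7.3)^2)
Numerator real = 7.8*(-7.4) + 14.6*(-7.3) = -164.3
Numerator imag = 14.6*(-7.4) - 7.8*(-7.3) = -51.1
Denominator = 108.05
Re(z) = -164.3/108.05 = -1.5206
Im(z) = -51.1/108.05 = -0.4729

Re(z) = -1.5206, Im(z) = -0.4729


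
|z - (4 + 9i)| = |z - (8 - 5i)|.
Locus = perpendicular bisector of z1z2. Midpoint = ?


Equal distances means the locus is the perpendicular bisector of z1 and z2.
Midpoint = ((4+8)/2, (9+(-5))/2) = (6.0000, 2.0000)

Perpendicular bisector through (6.0000, 2.0000)


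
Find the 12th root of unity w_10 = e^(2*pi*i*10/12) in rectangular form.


Angle = 360*10/12 = 300°
a = cos(300°) = 0.5000
b = sin(300°) = -0.8660

0.5000 - 0.8660i


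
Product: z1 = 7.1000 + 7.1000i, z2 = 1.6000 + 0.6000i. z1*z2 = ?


Real = 7.1*1.6 - 7.1*0.6 = 11.36 - 4.26 = 7.1
Imag = 7.1*0.6 + 1.6*7.1 = 4.26 + 11.36 = 15.62

7.1000 + 15.6200i


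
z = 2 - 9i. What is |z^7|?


|z| = sqrt(4+81) = sqrt(85) = 9.2195
|z^7| = |z|^7 = (sqrt(85))^7 = 85^3 * sqrt(85) = 614125*sqrt(85)

|z^7| = 614125*sqrt(85) ≈ 5661952.7398


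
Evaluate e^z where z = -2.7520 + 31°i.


e^-2.7520 = 0.0638
cos(31°) = 0.8572
sin(31°) = 0.515
Real = 0.0638*0.8572 = 0.0547
Imag = 0.0638*0.515 = 0.0329

0.0547 + 0.0329i


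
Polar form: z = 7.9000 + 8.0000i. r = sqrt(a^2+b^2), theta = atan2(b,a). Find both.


r = sqrt(62.41+64) = sqrt(126.41) = 11.2432
theta = atan2(8, 7.9) = 45.3603 degrees

r = 11.2432, theta = 45.3603 degrees


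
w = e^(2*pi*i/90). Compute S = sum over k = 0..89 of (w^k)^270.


The roots are w_k = w^k with w = e^(2*pi*i/90), and (w^k)^270 = (w^270)^k.
So S = 1 + u + u^2 + ... + u^(89) with u = w^270.
270 = 3*90 + 0, so 270 is a multiple of 90 and u = (w^90)^3 = 1.
Every one of the 90 terms equals 1: S = 90

S = 90


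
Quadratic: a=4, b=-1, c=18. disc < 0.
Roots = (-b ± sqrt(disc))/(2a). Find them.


disc = (-1)^2 - 4*4*18 = 1 - 288 = -287
sqrt(|disc|) = sqrt(287) = 16.9411
Real part = 1/(2*4) = 0.1250
Imag part = 16.9411/(2*4) = 2.1176

0.1250 ± 2.1176i


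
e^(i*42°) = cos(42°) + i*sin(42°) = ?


cos(42°) = 0.7431
sin(42°) = 0.6691

e^(i*42°) = 0.7431 + 0.6691i


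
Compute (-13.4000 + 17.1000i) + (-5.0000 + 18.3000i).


Real: -13.4 - 5 = -18.4
Imag: 17.1 + 18.3 = 35.4

-18.4000 + 35.4000i


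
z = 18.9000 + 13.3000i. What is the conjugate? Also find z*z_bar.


z_bar = 18.9000 - 13.3000i
z*z_bar = 18.9^2 + 13.3^2 = 357.21 + 176.89 = 534.1

z_bar = 18.9000 - 13.3000i, z*z_bar = 534.1


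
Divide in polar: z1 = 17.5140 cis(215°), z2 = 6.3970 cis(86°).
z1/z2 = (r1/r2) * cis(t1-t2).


r = 17.5140 / 6.3970 = 2.7378
theta = 215° - 86° = 129° = 129° (mod 360)

2.7378 cis(129°)


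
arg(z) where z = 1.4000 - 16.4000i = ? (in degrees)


Re = 1.4, Im = -16.4
arg = atan2(-16.4, 1.4) = -85.1207 degrees

arg(z) = -85.1207 degrees


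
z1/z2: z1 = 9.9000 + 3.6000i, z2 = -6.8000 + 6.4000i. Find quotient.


Conjugate of z2 = -6.8000 - 6.4000i
Numerator: (9.9000 + 3.6000i)(-6.8000 - 6.4000i) = -44.2800 - 87.8400i
Denominator: (-6.8)^2 + 6.4^2 = 87.2
Result = (-44.2800 - 87.8400i)/87.2

-0.5078 - 1.0073i


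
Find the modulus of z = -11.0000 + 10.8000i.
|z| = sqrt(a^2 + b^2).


|z| = sqrt((-11)^2 + 10.8^2) = sqrt(121 + 116.64) = sqrt(237.64) = 15.4156

|z| = 15.4156


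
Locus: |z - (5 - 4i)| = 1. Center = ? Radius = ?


|z - z0| = r is a circle with center z0 and radius r.
Center = (5, -4), radius = 1

Circle with center (5, -4) and radius 1


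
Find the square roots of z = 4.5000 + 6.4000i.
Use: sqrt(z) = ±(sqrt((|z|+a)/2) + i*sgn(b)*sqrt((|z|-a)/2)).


|z| = sqrt(20.25+40.96) = 7.8237
sqrt((|z|+a)/2) = sqrt((7.8237+4.5)/2) = sqrt(6.1618) = 2.4823
sqrt((|z|-a)/2) = sqrt((7.8237-4.5)/2) = sqrt(1.6618) = 1.2891

±(2.4823 + 1.2891i) i.e. 2.4823 + 1.2891i and -2.4823 - 1.2891i


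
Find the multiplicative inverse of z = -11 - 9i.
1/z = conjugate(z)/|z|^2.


|z|^2 = 121+81 = 202
1/z = (-11 + 9i)/202

1/z = -0.0545 + 0.0446i


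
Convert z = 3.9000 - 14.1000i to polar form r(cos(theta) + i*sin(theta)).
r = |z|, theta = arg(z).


r = sqrt(15.21+198.81) = sqrt(214.02) = 14.6294
theta = atan2(-14.1, 3.9) = -74.5388 degrees

r = 14.6294, theta = -74.5388 degrees


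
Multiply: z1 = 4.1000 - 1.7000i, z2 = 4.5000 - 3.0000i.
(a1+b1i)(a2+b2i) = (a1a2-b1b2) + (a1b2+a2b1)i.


Real = 4.1*4.5 - (-1.7)*(-3) = 18.45 - 5.1 = 13.35
Imag = 4.1*(-3) + 4.5*(-1.7) = -12.3 - (7.65) = -19.95

13.3500 - 19.9500i


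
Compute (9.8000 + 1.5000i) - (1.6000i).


Real: 9.8 - 0 = 9.8
Imag: 1.5 - 1.6 = -0.1

9.8000 - 0.1000i


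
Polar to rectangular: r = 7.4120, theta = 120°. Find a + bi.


a = 7.4120*cos(120°) = 7.4120*(-0.5) = -3.7060
b = 7.4120*sin(120°) = 7.4120*0.86603 = 6.4190

-3.7060 + 6.4190i


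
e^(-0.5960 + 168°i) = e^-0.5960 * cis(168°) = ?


e^-0.5960 = 0.5510
cos(168°) = -0.97815
sin(168°) = 0.2079
Real = 0.5510*(-0.97815) = -0.5390
Imag = 0.5510*0.2079 = 0.1146

-0.5390 + 0.1146i


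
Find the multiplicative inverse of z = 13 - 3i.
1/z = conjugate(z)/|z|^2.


|z|^2 = 169+9 = 178
1/z = (13 + 3i)/178

1/z = 0.0730 + 0.0169i


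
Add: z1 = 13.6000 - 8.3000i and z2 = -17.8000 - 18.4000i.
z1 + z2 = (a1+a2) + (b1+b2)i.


Real: 13.6 - 17.8 = -4.2
Imag: -8.3 - 18.4 = -26.7

-4.2000 - 26.7000i


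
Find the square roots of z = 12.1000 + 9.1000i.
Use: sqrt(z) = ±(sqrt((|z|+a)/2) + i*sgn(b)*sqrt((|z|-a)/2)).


|z| = sqrt(146.41+82.81) = 15.1400
sqrt((|z|+a)/2) = sqrt((15.1400+12.1)/2) = sqrt(13.6200) = 3.6905
sqrt((|z|-a)/2) = sqrt((15.1400-12.1)/2) = sqrt(1.5200) = 1.2329

±(3.6905 + 1.2329i) i.e. 3.6905 + 1.2329i and -3.6905 - 1.2329i


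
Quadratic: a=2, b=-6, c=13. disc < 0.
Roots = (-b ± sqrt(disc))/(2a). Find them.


disc = (-6)^2 - 4*2*13 = 36 - 104 = -68
sqrt(|disc|) = sqrt(68) = 8.2462
Real part = 6/(2*2) = 1.5000
Imag part = 8.2462/(2*2) = 2.0616

1.5000 ± 2.0616i


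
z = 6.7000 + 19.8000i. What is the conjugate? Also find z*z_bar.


z_bar = 6.7000 - 19.8000i
z*z_bar = 6.7^2 + 19.8^2 = 44.89 + 392.04 = 436.93

z_bar = 6.7000 - 19.8000i, z*z_bar = 436.93


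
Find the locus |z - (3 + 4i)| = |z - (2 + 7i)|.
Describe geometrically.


Equal distances means the locus is the perpendicular bisector of z1 and z2.
Midpoint = ((3+2)/2, (4+7)/2) = (2.5000, 5.5000)

Perpendicular bisector through (2.5000, 5.5000)


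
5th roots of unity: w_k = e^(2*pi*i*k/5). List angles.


The 5th roots of unity are cis(360k/5°) for k=0..4
Angle step = 360/5 = 72°
Primitive root: cis(72°)
Primitive root = 0.3090 + 0.9511i

5 roots at angles: 0°, 72°, 144°, 216°, 288°


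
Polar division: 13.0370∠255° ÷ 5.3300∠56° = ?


r = 13.0370 / 5.3300 = 2.4460
theta = 255° - 56° = 199° = 199° (mod 360)

2.4460 cis(199°)


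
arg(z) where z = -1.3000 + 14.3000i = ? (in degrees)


Re = -1.3, Im = 14.3
arg = atan2(14.3, -1.3) = 95.1944 degrees

arg(z) = 95.1944 degrees


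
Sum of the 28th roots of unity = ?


The sum of all 28th roots of unity is 0.
Geometric series: (1 - w^28)/(1 - w) = (1-1)/(1-w) = 0 since w^28 = 1, w ≠ 1.
Alternatively: coefficient of z^27 in z^28 - 1 is 0.

0


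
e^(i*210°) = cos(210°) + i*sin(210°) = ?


cos(210°) = -0.8660
sin(210°) = -0.5000

e^(i*210°) = -0.8660 - 0.5000i


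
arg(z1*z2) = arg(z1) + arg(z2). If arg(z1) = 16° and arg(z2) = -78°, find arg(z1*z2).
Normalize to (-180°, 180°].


arg(z1*z2) = 16° - 78° = -62°
Normalized to (-180°, 180°]: -62°

-62°


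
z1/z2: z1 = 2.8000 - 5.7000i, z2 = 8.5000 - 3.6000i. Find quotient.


Conjugate of z2 = 8.5000 + 3.6000i
Numerator: (2.8000 - 5.7000i)(8.5000 + 3.6000i) = 44.3200 - 38.3700i
Denominator: 8.5^2 + (-3.6)^2 = 85.21
Result = (44.3200 - 38.3700i)/85.21

0.5201 - 0.4503i


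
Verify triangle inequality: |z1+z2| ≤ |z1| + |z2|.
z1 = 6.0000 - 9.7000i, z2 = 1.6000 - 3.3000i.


|z1| = sqrt(6^2 + (-9.7)^2) = sqrt(130.09) = 11.4057
|z2| = sqrt(1.6^2 + (-3.3)^2) = sqrt(13.45) = 3.6674
z1+z2 = 7.6000 - 13.0000i
|z1+z2| = sqrt(226.76) = 15.0586
|z1|+|z2| = 11.4057 + 3.6674 = 15.0731

|z1+z2| = 15.0586 ≤ |z1|+|z2| = 15.0731 (verified)


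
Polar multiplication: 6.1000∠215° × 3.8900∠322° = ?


r = 6.1000 * 3.8900 = 23.7290
theta = 215° + 322° = 537° = 177° (mod 360)

23.7290 cis(177°)


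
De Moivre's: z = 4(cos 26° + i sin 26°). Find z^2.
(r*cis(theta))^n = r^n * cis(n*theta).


r^2 = 4^2 = 16
n*theta = 2*26° = 52° = 52° (mod 360)
a = 16*cos(52°) = 9.8506
b = 16*sin(52°) = 12.6082

16 cis(52°) = 9.8506 + 12.6082i


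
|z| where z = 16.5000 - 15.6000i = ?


|z| = sqrt(16.5^2 + (-15.6)^2) = sqrt(272.25 + 243.36) = sqrt(515.61) = 22.7070

|z| = 22.7070


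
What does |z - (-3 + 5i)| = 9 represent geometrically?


|z - z0| = r is a circle with center z0 and radius r.
Center = (-3, 5), radius = 9

Circle with center (-3, 5) and radius 9


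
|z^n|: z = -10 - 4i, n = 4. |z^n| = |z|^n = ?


|z| = sqrt(100+16) = sqrt(116) = 10.7703
|z^4| = |z|^4 = (sqrt(116))^4 = 116^2 = 13456

|z^4| = 13456


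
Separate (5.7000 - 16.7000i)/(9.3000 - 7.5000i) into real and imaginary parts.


Multiply by conjugate: (5.7000 - 16.7000i)(9.3000 + 7.5000i) / (9.3^2 + (-7.5)^2)
Numerator real = 5.7*9.3 - (16.7)*(-7.5) = 178.26
Numerator imag = -16.7*9.3 - 5.7*(-7.5) = -112.56
Denominator = 142.74
Re(z) = 178.26/142.74 = 1.2488
Im(z) = -112.56/142.74 = -0.7886

Re(z) = 1.2488, Im(z) = -0.7886


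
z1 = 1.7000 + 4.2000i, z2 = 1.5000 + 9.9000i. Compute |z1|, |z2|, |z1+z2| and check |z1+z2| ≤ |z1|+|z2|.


|z1| = sqrt(1.7^2 + 4.2^2) = sqrt(20.53) = 4.5310
|z2| = sqrt(1.5^2 + 9.9^2) = sqrt(100.26) = 10.0130
z1+z2 = 3.2000 + 14.1000i
|z1+z2| = sqrt(209.05) = 14.4586
|z1|+|z2| = 4.5310 + 10.0130 = 14.5440

|z1+z2| = 14.4586 ≤ |z1|+|z2| = 14.5440 (verified)


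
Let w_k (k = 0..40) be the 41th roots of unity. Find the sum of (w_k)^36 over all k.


The roots are w_k = w^k with w = e^(2*pi*i/41), and (w^k)^36 = (w^36)^k.
So S = 1 + u + u^2 + ... + u^(40) with u = w^36.
36 = 0*41 + 36, so 36 is not a multiple of 41: u = w^36 ≠ 1 (w is a primitive 41th root), while u^41 = (w^41)^36 = 1.
Geometric series: S = (1 - u^41)/(1 - u) = (1 - 1)/(1 - u) = 0

S = 0


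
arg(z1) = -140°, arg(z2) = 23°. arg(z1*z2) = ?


arg(z1*z2) = -140° + 23° = -117°
Normalized to (-180°, 180°]: -117°

-117°


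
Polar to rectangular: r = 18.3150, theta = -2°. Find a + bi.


a = 18.3150*cos(-2°) = 18.3150*0.99939 = 18.3038
b = 18.3150*sin(-2°) = 18.3150*(-0.0349) = -0.6392

18.3038 - 0.6392i


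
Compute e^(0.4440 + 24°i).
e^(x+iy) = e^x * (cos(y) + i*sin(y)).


e^0.4440 = 1.55893
cos(24°) = 0.91355
sin(24°) = 0.40674
Real = 1.55893*0.91355 = 1.4242
Imag = 1.55893*0.40674 = 0.6341

1.4242 + 0.6341i


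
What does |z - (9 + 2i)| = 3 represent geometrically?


|z - z0| = r is a circle with center z0 and radius r.
Center = (9, 2), radius = 3

Circle with center (9, 2) and radius 3


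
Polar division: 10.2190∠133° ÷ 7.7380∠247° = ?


r = 10.2190 / 7.7380 = 1.3206
theta = 133° - 247° = -114° = 246° (mod 360)

1.3206 cis(246°)


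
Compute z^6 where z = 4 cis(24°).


r^6 = 4^6 = 4096
n*theta = 6*24° = 144° = 144° (mod 360)
a = 4096*cos(144°) = -3313.7336
b = 4096*sin(144°) = 2407.5684

4096 cis(144°) = -3313.7336 + 2407.5684i


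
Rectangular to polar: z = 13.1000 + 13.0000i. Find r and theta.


r = sqrt(171.61+169) = sqrt(340.61) = 18.4556
theta = atan2(13, 13.1) = 44.7805 degrees

r = 18.4556, theta = 44.7805 degrees


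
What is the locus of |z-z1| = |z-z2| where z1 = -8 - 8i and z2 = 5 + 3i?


Equal distances means the locus is the perpendicular bisector of z1 and z2.
Midpoint = ((-8+5)/2, (-8+3)/2) = (-1.5000, -2.5000)

Perpendicular bisector through (-1.5000, -2.5000)


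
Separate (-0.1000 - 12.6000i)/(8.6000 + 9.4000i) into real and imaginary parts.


Multiply by conjugate: (-0.1000 - 12.6000i)(8.6000 - 9.4000i) / (8.6^2 + 9.4^2)
Numerator real = -0.1*8.6 - (12.6)*9.4 = -119.3
Numerator imag = -12.6*8.6 - (-0.1)*9.4 = -107.42
Denominator = 162.32
Re(z) = -119.3/162.32 = -0.7350
Im(z) = -107.42/162.32 = -0.6618

Re(z) = -0.7350, Im(z) = -0.6618


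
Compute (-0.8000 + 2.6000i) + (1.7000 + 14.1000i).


Real: -0.8 + 1.7 = 0.9
Imag: 2.6 + 14.1 = 16.7

0.9000 + 16.7000i


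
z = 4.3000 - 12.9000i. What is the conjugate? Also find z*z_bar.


z_bar = 4.3000 + 12.9000i
z*z_bar = 4.3^2 + (-12.9)^2 = 18.49 + 166.41 = 184.9

z_bar = 4.3000 + 12.9000i, z*z_bar = 184.9


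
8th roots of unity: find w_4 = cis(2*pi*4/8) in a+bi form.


Angle = 360*4/8 = 180°
a = cos(180°) = -1.0000
b = sin(180°) = 0

-1.0000 + 0i


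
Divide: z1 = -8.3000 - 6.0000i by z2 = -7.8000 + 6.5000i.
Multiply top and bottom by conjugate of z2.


Conjugate of z2 = -7.8000 - 6.5000i
Numerator: (-8.3000 - 6.0000i)(-7.8000 - 6.5000i) = 25.7400 + 100.7500i
Denominator: (-7.8)^2 + 6.5^2 = 103.09
Result = (25.7400 + 100.7500i)/103.09

0.2497 + 0.9773i


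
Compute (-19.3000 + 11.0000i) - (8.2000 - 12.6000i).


Real: -19.3 - 8.2 = -27.5
Imag: 11 + 12.6 = 23.6

-27.5000 + 23.6000i


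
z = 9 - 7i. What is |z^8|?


|z| = sqrt(81+49) = sqrt(130) = 11.4018
|z^8| = |z|^8 = (sqrt(130))^8 = 130^4 = 285610000

|z^8| = 285610000


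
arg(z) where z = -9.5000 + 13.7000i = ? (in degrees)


Re = -9.5, Im = 13.7
arg = atan2(13.7, -9.5) = 124.7386 degrees

arg(z) = 124.7386 degrees


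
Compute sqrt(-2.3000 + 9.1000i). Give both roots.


|z| = sqrt(5.29+82.81) = 9.3862
sqrt((|z|+a)/2) = sqrt((9.3862+(-2.3))/2) = sqrt(3.5431) = 1.8823
sqrt((|z|-a)/2) = sqrt((9.3862-(-2.3))/2) = sqrt(5.8431) = 2.4172

±(1.8823 + 2.4172i) i.e. 1.8823 + 2.4172i and -1.8823 - 2.4172i


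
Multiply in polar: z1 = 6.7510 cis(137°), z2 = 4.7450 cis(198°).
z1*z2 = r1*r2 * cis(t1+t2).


r = 6.7510 * 4.7450 = 32.0335
theta = 137° + 198° = 335° = 335° (mod 360)

32.0335 cis(335°)


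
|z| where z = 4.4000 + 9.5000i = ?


|z| = sqrt(4.4^2 + 9.5^2) = sqrt(19.36 + 90.25) = sqrt(109.61) = 10.4695

|z| = 10.4695


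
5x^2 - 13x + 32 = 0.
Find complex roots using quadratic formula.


disc = (-13)^2 - 4*5*32 = 169 - 640 = -471
sqrt(|disc|) = sqrt(471) = 21.7025
Real part = 13/(2*5) = 1.3000
Imag part = 21.7025/(2*5) = 2.1703

1.3000 ± 2.1703i


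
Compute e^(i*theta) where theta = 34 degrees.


cos(34°) = 0.8290
sin(34°) = 0.5592

e^(i*34°) = 0.8290 + 0.5592i


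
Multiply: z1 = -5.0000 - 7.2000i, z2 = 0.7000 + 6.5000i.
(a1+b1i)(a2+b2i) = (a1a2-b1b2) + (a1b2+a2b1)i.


Real = -5*0.7 - (-7.2)*6.5 = -3.5 - (-46.8) = 43.3
Imag = -5*6.5 + 0.7*(-7.2) = -32.5 - (5.04) = -37.54

43.3000 - 37.5400i


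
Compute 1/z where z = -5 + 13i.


|z|^2 = 25+169 = 194
1/z = (-5 - 13i)/194

1/z = -0.0258 - 0.0670i


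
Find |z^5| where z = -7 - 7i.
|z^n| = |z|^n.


|z| = sqrt(49+49) = sqrt(98) = 9.8995
|z^5| = |z|^5 = (sqrt(98))^5 = 98^2 * sqrt(98) = 9604*sqrt(98)

|z^5| = 9604*sqrt(98) ≈ 95074.7494


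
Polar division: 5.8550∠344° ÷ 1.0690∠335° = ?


r = 5.8550 / 1.0690 = 5.4771
theta = 344° - 335° = 9° = 9° (mod 360)

5.4771 cis(9°)


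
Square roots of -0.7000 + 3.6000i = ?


|z| = sqrt(0.49+12.96) = 3.6674
sqrt((|z|+a)/2) = sqrt((3.6674+(-0.7))/2) = sqrt(1.4837) = 1.2181
sqrt((|z|-a)/2) = sqrt((3.6674-(-0.7))/2) = sqrt(2.1837) = 1.4777

±(1.2181 + 1.4777i) i.e. 1.2181 + 1.4777i and -1.2181 - 1.4777i


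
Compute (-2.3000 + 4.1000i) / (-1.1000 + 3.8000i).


Conjugate of z2 = -1.1000 - 3.8000i
Numerator: (-2.3000 + 4.1000i)(-1.1000 - 3.8000i) = 18.1100 + 4.2300i
Denominator: (-1.1)^2 + 3.8^2 = 15.65
Result = (18.1100 + 4.2300i)/15.65

1.1572 + 0.2703i


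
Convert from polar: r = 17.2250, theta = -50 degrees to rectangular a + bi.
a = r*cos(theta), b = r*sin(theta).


a = 17.2250*cos(-50°) = 17.2250*0.642788 = 11.0720
b = 17.2250*sin(-50°) = 17.2250*(-0.766044) = -13.1951

11.0720 - 13.1951i


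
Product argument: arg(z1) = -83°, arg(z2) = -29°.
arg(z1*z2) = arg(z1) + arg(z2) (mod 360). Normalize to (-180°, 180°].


arg(z1*z2) = -83° - 29° = -112°
Normalized to (-180°, 180°]: -112°

-112°


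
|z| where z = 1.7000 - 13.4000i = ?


|z| = sqrt(1.7^2 + (-13.4)^2) = sqrt(2.89 + 179.56) = sqrt(182.45) = 13.5074

|z| = 13.5074


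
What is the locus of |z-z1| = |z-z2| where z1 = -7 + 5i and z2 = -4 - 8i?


Equal distances means the locus is the perpendicular bisector of z1 and z2.
Midpoint = ((-7+(-4))/2, (5+(-8))/2) = (-5.5000, -1.5000)

Perpendicular bisector through (-5.5000, -1.5000)


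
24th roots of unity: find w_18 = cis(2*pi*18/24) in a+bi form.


Angle = 360*18/24 = 270°
a = cos(270°) = 0
b = sin(270°) = -1.0000

0 - 1.0000i


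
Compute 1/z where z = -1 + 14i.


|z|^2 = 1+196 = 197
1/z = (-1 - 14i)/197

1/z = -0.0051 - 0.0711i


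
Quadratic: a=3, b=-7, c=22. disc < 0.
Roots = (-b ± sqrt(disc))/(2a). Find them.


disc = (-7)^2 - 4*3*22 = 49 - 264 = -215
sqrt(|disc|) = sqrt(215) = 14.6629
Real part = 7/(2*3) = 1.1667
Imag part = 14.6629/(2*3) = 2.4438

1.1667 ± 2.4438i


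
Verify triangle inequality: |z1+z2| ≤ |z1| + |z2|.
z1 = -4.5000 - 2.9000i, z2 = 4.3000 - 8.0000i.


|z1| = sqrt((-4.5)^2 + (-2.9)^2) = sqrt(28.66) = 5.3535
|z2| = sqrt(4.3^2 + (-8)^2) = sqrt(82.49) = 9.0824
z1+z2 = -0.2000 - 10.9000i
|z1+z2| = sqrt(118.85) = 10.9018
|z1|+|z2| = 5.3535 + 9.0824 = 14.4359

|z1+z2| = 10.9018 ≤ |z1|+|z2| = 14.4359 (verified)


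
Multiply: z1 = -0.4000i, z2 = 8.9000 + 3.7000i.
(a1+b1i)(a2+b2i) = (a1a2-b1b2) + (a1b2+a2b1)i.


Real = 0*8.9 - (-0.4)*3.7 = 0 - (-1.48) = 1.48
Imag = 0*3.7 + 8.9*(-0.4) = 0 - (3.56) = -3.56

1.4800 - 3.5600i


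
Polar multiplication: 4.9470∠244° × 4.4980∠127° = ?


r = 4.9470 * 4.4980 = 22.2516
theta = 244° + 127° = 371° = 11° (mod 360)

22.2516 cis(11°)


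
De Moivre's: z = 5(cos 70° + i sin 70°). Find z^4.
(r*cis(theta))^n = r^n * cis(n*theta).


r^4 = 5^4 = 625
n*theta = 4*70° = 280° = 280° (mod 360)
a = 625*cos(280°) = 108.5301
b = 625*sin(280°) = -615.5048

625 cis(280°) = 108.5301 - 615.5048i


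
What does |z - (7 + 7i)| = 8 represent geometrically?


|z - z0| = r is a circle with center z0 and radius r.
Center = (7, 7), radius = 8

Circle with center (7, 7) and radius 8


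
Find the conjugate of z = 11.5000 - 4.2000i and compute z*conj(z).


z_bar = 11.5000 + 4.2000i
z*z_bar = 11.5^2 + (-4.2)^2 = 132.25 + 17.64 = 149.89

z_bar = 11.5000 + 4.2000i, z*z_bar = 149.89


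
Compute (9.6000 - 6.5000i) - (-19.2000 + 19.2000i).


Real: 9.6 + 19.2 = 28.8
Imag: -6.5 - 19.2 = -25.7

28.8000 - 25.7000i


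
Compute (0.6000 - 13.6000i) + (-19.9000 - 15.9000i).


Real: 0.6 - 19.9 = -19.3
Imag: -13.6 - 15.9 = -29.5

-19.3000 - 29.5000i


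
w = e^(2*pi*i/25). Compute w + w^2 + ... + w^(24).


With w = e^(2*pi*i/25), all 25 of the 25th roots of unity w^0 = 1, w, ..., w^(24) sum to 0: 1 + w + ... + w^(24) = (1 - w^25)/(1 - w) = 0 since w^25 = 1, w ≠ 1.
Removing the root 1: w + w^2 + ... + w^(24) = 0 - 1 = -1

Sum = -1


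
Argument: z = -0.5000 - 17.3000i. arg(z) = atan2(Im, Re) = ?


Re = -0.5, Im = -17.3
arg = atan2(-17.3, -0.5) = -91.6555 degrees

arg(z) = -91.6555 degrees


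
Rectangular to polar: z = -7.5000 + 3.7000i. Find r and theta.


r = sqrt(56.25+13.69) = sqrt(69.94) = 8.3630
theta = atan2(3.7, -7.5) = 153.7413 degrees

r = 8.3630, theta = 153.7413 degrees


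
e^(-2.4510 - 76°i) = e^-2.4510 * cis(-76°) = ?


e^-2.4510 = 0.0862
cos(-76°) = 0.2419
sin(-76°) = -0.9703
Real = 0.0862*0.2419 = 0.0209
Imag = 0.0862*(-0.9703) = -0.0836

0.0209 - 0.0836i


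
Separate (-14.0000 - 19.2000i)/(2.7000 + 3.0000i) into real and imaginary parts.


Multiply by conjugate: (-14.0000 - 19.2000i)(2.7000 - 3.0000i) / (2.7^2 + 3^2)
Numerator real = -14*2.7 - (19.2)*3 = -95.4
Numerator imag = -19.2*2.7 - (-14)*3 = -9.84
Denominator = 16.29
Re(z) = -95.4/16.29 = -5.8564
Im(z) = -9.84/16.29 = -0.6041

Re(z) = -5.8564, Im(z) = -0.6041


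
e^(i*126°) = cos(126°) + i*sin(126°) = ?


cos(126°) = -0.5878
sin(126°) = 0.8090

e^(i*126°) = -0.5878 + 0.8090i


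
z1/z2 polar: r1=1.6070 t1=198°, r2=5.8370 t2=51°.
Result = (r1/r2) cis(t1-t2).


r = 1.6070 / 5.8370 = 0.2753
theta = 198° - 51° = 147° = 147° (mod 360)

0.2753 cis(147°)


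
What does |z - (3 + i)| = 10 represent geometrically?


|z - z0| = r is a circle with center z0 and radius r.
Center = (3, 1), radius = 10

Circle with center (3, 1) and radius 10


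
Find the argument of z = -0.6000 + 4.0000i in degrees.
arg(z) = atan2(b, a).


Re = -0.6, Im = 4
arg = atan2(4, -0.6) = 98.5308 degrees

arg(z) = 98.5308 degrees


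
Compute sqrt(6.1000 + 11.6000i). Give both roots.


|z| = sqrt(37.21+134.56) = 13.1061
sqrt((|z|+a)/2) = sqrt((13.1061+6.1)/2) = sqrt(9.6031) = 3.0989
sqrt((|z|-a)/2) = sqrt((13.1061-6.1)/2) = sqrt(3.5031) = 1.8716

±(3.0989 + 1.8716i) i.e. 3.0989 + 1.8716i and -3.0989 - 1.8716i


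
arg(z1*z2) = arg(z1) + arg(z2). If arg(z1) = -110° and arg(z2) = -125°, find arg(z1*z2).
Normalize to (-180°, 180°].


arg(z1*z2) = -110° - 125° = -235°
Normalized to (-180°, 180°]: 125°

125°


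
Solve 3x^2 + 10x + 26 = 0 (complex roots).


disc = 10^2 - 4*3*26 = 100 - 312 = -212
sqrt(|disc|) = sqrt(212) = 14.5602
Real part = -10/(2*3) = -1.6667
Imag part = 14.5602/(2*3) = 2.4267

-1.6667 ± 2.4267i


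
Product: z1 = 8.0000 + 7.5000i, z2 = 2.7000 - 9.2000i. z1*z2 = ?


Real = 8*2.7 - 7.5*(-9.2) = 21.6 - (-69) = 90.6
Imag = 8*(-9.2) + 2.7*7.5 = -73.6 + 20.25 = -53.35

90.6000 - 53.3500i


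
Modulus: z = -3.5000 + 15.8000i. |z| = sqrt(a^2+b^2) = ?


|z| = sqrt((-3.5)^2 + 15.8^2) = sqrt(12.25 + 249.64) = sqrt(261.89) = 16.1830

|z| = 16.1830


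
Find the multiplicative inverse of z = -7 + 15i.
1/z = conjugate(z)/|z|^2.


|z|^2 = 49+225 = 274
1/z = (-7 - 15i)/274

1/z = -0.0255 - 0.0547i


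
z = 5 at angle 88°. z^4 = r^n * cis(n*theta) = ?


r^4 = 5^4 = 625
n*theta = 4*88° = 352° = 352° (mod 360)
a = 625*cos(352°) = 618.9175
b = 625*sin(352°) = -86.9832

625 cis(352°) = 618.9175 - 86.9832i


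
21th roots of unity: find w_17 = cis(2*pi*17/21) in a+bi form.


Angle = 360*17/21 = 291.4286°
a = cos(291.4286°) = 0.3653
b = sin(291.4286°) = -0.9309

0.3653 - 0.9309i


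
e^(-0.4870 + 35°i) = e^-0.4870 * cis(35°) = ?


e^-0.4870 = 0.61447
cos(35°) = 0.81915
sin(35°) = 0.57358
Real = 0.61447*0.81915 = 0.5033
Imag = 0.61447*0.57358 = 0.3524

0.5033 + 0.3524i


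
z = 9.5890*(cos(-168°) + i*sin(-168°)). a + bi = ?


a = 9.5890*cos(-168°) = 9.5890*(-0.97815) = -9.3795
b = 9.5890*sin(-168°) = 9.5890*(-0.207912) = -1.9937

-9.3795 - 1.9937i


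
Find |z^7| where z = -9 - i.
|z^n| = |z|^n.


|z| = sqrt(81+1) = sqrt(82) = 9.0554
|z^7| = |z|^7 = (sqrt(82))^7 = 82^3 * sqrt(82) = 551368*sqrt(82)

|z^7| = 551368*sqrt(82) ≈ 4992849.5928


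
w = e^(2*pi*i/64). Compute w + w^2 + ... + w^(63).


With w = e^(2*pi*i/64), all 64 of the 64th roots of unity w^0 = 1, w, ..., w^(63) sum to 0: 1 + w + ... + w^(63) = (1 - w^64)/(1 - w) = 0 since w^64 = 1, w ≠ 1.
Removing the root 1: w + w^2 + ... + w^(63) = 0 - 1 = -1

Sum = -1


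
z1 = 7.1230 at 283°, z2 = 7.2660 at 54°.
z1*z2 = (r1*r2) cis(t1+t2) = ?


r = 7.1230 * 7.2660 = 51.7557
theta = 283° + 54° = 337° = 337° (mod 360)

51.7557 cis(337°)


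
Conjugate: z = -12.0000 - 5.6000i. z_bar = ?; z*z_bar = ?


z_bar = -12.0000 + 5.6000i
z*z_bar = (-12)^2 + (-5.6)^2 = 144 + 31.36 = 175.36

z_bar = -12.0000 + 5.6000i, z*z_bar = 175.36


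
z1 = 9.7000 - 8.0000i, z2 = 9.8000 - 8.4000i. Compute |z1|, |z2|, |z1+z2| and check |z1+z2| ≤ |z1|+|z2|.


|z1| = sqrt(9.7^2 + (-8)^2) = sqrt(158.09) = 12.5734
|z2| = sqrt(9.8^2 + (-8.4)^2) = sqrt(166.6) = 12.9074
z1+z2 = 19.5000 - 16.4000i
|z1+z2| = sqrt(649.21) = 25.4796
|z1|+|z2| = 12.5734 + 12.9074 = 25.4808

|z1+z2| = 25.4796 ≤ |z1|+|z2| = 25.4808 (verified)


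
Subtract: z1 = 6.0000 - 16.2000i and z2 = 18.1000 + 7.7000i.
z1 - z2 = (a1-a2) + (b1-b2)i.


Real: 6 - 18.1 = -12.1
Imag: -16.2 - 7.7 = -23.9

-12.1000 - 23.9000i


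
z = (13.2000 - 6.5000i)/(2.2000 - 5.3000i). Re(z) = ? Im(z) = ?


Multiply by conjugate: (13.2000 - 6.5000i)(2.2000 + 5.3000i) / (2.2^2 + (-5.3)^2)
Numerator real = 13.2*2.2 - (6.5)*(-5.3) = 63.49
Numerator imag = -6.5*2.2 - 13.2*(-5.3) = 55.66
Denominator = 32.93
Re(z) = 63.49/32.93 = 1.9280
Im(z) = 55.66/32.93 = 1.6903

Re(z) = 1.9280, Im(z) = 1.6903


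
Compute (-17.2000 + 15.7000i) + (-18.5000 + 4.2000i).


Real: -17.2 - 18.5 = -35.7
Imag: 15.7 + 4.2 = 19.9

-35.7000 + 19.9000i


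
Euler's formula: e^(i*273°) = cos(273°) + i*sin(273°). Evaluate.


cos(273°) = 0.0523
sin(273°) = -0.9986

e^(i*273°) = 0.0523 - 0.9986i


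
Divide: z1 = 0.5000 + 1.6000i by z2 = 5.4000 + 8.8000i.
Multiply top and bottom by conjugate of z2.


Conjugate of z2 = 5.4000 - 8.8000i
Numerator: (0.5000 + 1.6000i)(5.4000 - 8.8000i) = 16.7800 + 4.2400i
Denominator: 5.4^2 + 8.8^2 = 106.6
Result = (16.7800 + 4.2400i)/106.6

0.1574 + 0.0398i


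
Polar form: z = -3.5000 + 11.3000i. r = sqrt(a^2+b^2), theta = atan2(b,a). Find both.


r = sqrt(12.25+127.69) = sqrt(139.94) = 11.8296
theta = atan2(11.3, -3.5) = 107.2096 degrees

r = 11.8296, theta = 107.2096 degrees


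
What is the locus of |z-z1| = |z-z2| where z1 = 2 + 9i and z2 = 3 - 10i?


Equal distances means the locus is the perpendicular bisector of z1 and z2.
Midpoint = ((2+3)/2, (9+(-10))/2) = (2.5000, -0.5000)

Perpendicular bisector through (2.5000, -0.5000)


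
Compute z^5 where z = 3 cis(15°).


r^5 = 3^5 = 243
n*theta = 5*15° = 75° = 75° (mod 360)
a = 243*cos(75°) = 62.8930
b = 243*sin(75°) = 234.7200

243 cis(75°) = 62.8930 + 234.7200i


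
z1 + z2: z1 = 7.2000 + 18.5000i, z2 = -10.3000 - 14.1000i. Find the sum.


Real: 7.2 - 10.3 = -3.1
Imag: 18.5 - 14.1 = 4.4

-3.1000 + 4.4000i


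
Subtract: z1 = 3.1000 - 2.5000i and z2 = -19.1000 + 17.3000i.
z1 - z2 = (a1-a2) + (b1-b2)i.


Real: 3.1 + 19.1 = 22.2
Imag: -2.5 - 17.3 = -19.8

22.2000 - 19.8000i


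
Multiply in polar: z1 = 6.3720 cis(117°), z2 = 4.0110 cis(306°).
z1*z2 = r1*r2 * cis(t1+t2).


r = 6.3720 * 4.0110 = 25.5581
theta = 117° + 306° = 423° = 63° (mod 360)

25.5581 cis(63°)


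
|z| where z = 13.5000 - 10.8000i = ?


|z| = sqrt(13.5^2 + (-10.8)^2) = sqrt(182.25 + 116.64) = sqrt(298.89) = 17.2884

|z| = 17.2884


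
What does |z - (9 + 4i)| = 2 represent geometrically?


|z - z0| = r is a circle with center z0 and radius r.
Center = (9, 4), radius = 2

Circle with center (9, 4) and radius 2


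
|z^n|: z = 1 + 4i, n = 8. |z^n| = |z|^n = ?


|z| = sqrt(1+16) = sqrt(17) = 4.1231
|z^8| = |z|^8 = (sqrt(17))^8 = 17^4 = 83521

|z^8| = 83521


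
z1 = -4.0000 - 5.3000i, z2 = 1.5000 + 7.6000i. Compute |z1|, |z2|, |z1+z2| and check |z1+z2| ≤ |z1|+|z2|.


|z1| = sqrt((-4)^2 + (-5.3)^2) = sqrt(44.09) = 6.6400
|z2| = sqrt(1.5^2 + 7.6^2) = sqrt(60.01) = 7.7466
z1+z2 = -2.5000 + 2.3000i
|z1+z2| = sqrt(11.54) = 3.3971
|z1|+|z2| = 6.6400 + 7.7466 = 14.3866

|z1+z2| = 3.3971 ≤ |z1|+|z2| = 14.3866 (verified)


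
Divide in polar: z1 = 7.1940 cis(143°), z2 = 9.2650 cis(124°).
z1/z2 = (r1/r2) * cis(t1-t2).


r = 7.1940 / 9.2650 = 0.7765
theta = 143° - 124° = 19° = 19° (mod 360)

0.7765 cis(19°)
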